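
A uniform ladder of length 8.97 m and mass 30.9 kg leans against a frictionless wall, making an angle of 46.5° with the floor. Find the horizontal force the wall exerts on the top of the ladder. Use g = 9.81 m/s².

N_wall ≈ 144 N

Take moments about the foot of the ladder.
Ladder weight 30.9×9.81 = 303.1 N acts at 4.485 m along the ladder; its horizontal arm is 4.485·cos46.5° = 3.087 m → τ = 935.7 N·m clockwise.
Wall normal N acts horizontally at the top; its moment arm is the height L sinθ = 8.97·sin46.5° = 6.507 m, counterclockwise.
Balancing moments: N × 6.507 = 935.7, giving N = 144 N.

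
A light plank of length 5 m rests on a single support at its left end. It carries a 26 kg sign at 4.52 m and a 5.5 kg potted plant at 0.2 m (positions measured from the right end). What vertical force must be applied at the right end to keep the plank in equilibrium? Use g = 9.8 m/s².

Take moments about the left end.
Sign: 26 × 9.8 = 254.8 N down at 4.52 m → arm 0.48 m, τ = 254.8 × 0.48 = 122.3 N·m clockwise.
Potted plant: 5.5 × 9.8 = 53.9 N down at 0.2 m → arm 4.8 m, τ = 53.9 × 4.8 = 258.7 N·m clockwise.
Net moment of the loads = 381 N·m clockwise.
The upward force F acts at the right end, arm 5 m, giving F × 5 counterclockwise.
Setting net torque to zero: F × 5 = 381 → F = 381 / 5 = 76.2 N.

F ≈ 76.2 N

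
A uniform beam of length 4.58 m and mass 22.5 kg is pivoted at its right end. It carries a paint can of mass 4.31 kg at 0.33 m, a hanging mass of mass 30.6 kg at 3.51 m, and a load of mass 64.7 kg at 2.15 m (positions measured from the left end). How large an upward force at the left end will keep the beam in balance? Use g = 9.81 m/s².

F ≈ 556 N

Sum moments about the right end (the unknown pivot reaction has zero arm there).
Beam weight: 22.5 × 9.81 = 220.7 N down at 2.29 m → arm 2.29 m, τ = 220.7 × 2.29 = 505.4 N·m counterclockwise.
Paint can: 4.31 × 9.81 = 42.28 N down at 0.33 m → arm 4.25 m, τ = 42.28 × 4.25 = 179.7 N·m counterclockwise.
Hanging mass: 30.6 × 9.81 = 300.2 N down at 3.51 m → arm 1.07 m, τ = 300.2 × 1.07 = 321.2 N·m counterclockwise.
Load: 64.7 × 9.81 = 634.7 N down at 2.15 m → arm 2.43 m, τ = 634.7 × 2.43 = 1542 N·m counterclockwise.
Net moment of the loads = 2548 N·m counterclockwise.
The upward force F acts at the left end, arm 4.58 m, giving F × 4.58 clockwise.
Στ = 0 ⇒ F × 4.58 = 2548 ⇒ F = 2548 / 4.58 = 556 N.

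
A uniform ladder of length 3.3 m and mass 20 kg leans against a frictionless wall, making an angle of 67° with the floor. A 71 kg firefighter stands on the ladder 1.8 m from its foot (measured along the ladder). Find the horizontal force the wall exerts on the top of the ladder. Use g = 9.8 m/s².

Sum moments about the foot of the ladder (the floor normal and friction both act there and drop out).
Ladder weight 20×9.8 = 196 N acts at 1.65 m along the ladder; its horizontal arm is 1.65·cos67° = 0.6447 m → τ = 126.4 N·m clockwise.
Firefighter: 71×9.8 = 695.8 N at 1.8 m → arm 0.7033 m → τ = 489.4 N·m clockwise.
Wall normal N acts horizontally at the top; its moment arm is the height L sinθ = 3.3·sin67° = 3.038 m, counterclockwise.
Balancing moments: N × 3.038 = 615.8, giving N = 203 N.

N_wall ≈ 203 N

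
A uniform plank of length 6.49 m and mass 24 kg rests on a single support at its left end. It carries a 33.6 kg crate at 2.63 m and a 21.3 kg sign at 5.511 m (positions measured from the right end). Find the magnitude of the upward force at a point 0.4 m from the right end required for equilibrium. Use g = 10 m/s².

F ≈ 375 N

Sum moments about the left end (the unknown pivot reaction has zero arm there).
Beam weight: 24 × 10 = 240 N down at 3.245 m → arm 3.245 m, τ = 240 × 3.245 = 778.8 N·m clockwise.
Crate: 33.6 × 10 = 336 N down at 2.63 m → arm 3.86 m, τ = 336 × 3.86 = 1297 N·m clockwise.
Sign: 21.3 × 10 = 213 N down at 5.511 m → arm 0.979 m, τ = 213 × 0.979 = 208.5 N·m clockwise.
Net moment of the loads = 2284 N·m clockwise.
The upward force F acts at a point 0.4 m from the right end, arm 6.09 m, giving F × 6.09 counterclockwise.
Setting net torque to zero: F × 6.09 = 2284 → F = 2284 / 6.09 = 375 N.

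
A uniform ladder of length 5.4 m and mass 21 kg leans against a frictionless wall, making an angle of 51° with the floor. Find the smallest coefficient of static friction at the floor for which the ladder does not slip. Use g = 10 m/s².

μ_min ≈ 0.405

Take moments about the foot of the ladder.
Ladder weight 21×10 = 210 N acts at 2.7 m along the ladder; its horizontal arm is 2.7·cos51° = 1.699 m → τ = 356.8 N·m clockwise.
Wall normal N acts horizontally at the top; its moment arm is the height L sinθ = 5.4·sin51° = 4.197 m, counterclockwise.
Στ = 0 ⇒ N × 4.197 = 356.8 ⇒ N = 85.01 N.
ΣFx = 0 ⇒ f = N_wall = 85.01 N. ΣFy = 0 ⇒ N_floor = 210 N.
μ_min = f / N_floor = 85.01 / 210 = 0.405.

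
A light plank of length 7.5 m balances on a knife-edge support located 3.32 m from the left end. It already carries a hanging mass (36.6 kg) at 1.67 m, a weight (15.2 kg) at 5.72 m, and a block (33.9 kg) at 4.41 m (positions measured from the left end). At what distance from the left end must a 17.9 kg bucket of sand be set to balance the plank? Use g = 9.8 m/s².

Sum moments about the knife-edge support (at 3.32 m from the left end) (the support reaction has zero arm there).
Hanging mass: 36.6 × 9.8 = 358.7 N down at 1.67 m → arm 1.65 m, τ = 358.7 × 1.65 = 591.9 N·m counterclockwise.
Weight: 15.2 × 9.8 = 149 N down at 5.72 m → arm 2.4 m, τ = 149 × 2.4 = 357.6 N·m clockwise.
Block: 33.9 × 9.8 = 332.2 N down at 4.41 m → arm 1.09 m, τ = 332.2 × 1.09 = 362.1 N·m clockwise.
Net moment of existing loads = 127.8 N·m clockwise.
The bucket of sand weighs 17.9 × 9.8 = 175.4 N and must supply an equal counterclockwise moment, so its lever arm about the knife-edge support is 127.8 / 175.4 = 0.729 m.
That puts it at 3.32 − 0.729 = 2.59 m from the left end.

x ≈ 2.59 m from the left end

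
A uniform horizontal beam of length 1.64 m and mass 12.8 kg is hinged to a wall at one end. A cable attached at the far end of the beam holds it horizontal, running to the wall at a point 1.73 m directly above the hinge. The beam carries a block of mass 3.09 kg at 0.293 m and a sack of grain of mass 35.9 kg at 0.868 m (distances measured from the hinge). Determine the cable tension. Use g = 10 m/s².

Take moments about the hinge.
Beam weight: 12.8 × 10 = 128 N down at 0.82 m → arm 0.82 m, τ = 128 × 0.82 = 105 N·m clockwise.
Block: 3.09 × 10 = 30.9 N down at 0.293 m → arm 0.293 m, τ = 30.9 × 0.293 = 9.054 N·m clockwise.
Sack of grain: 35.9 × 10 = 359 N down at 0.868 m → arm 0.868 m, τ = 359 × 0.868 = 311.6 N·m clockwise.
Total clockwise load moment = 425.7 N·m.
The cable tension T acts at 1.64 m; only its component perpendicular to the beam, T sinθ, produces torque. sinθ = h/√(h²+d²) = 1.73/√(1.73²+1.64²) = 0.7257.
Balancing moments: T × 1.64 × 0.7257 = 425.7, giving T = 425.7 / 1.19 = 358 N.

T ≈ 358 N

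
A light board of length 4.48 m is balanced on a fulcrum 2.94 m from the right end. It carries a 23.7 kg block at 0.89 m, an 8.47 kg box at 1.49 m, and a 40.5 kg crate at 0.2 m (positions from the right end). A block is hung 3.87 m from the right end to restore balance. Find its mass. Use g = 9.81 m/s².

Taking torques about the fulcrum (at 2.94 m from the right end):
Block: 23.7 × 9.81 = 232.5 N down at 0.89 m → arm 2.05 m, τ = 232.5 × 2.05 = 476.6 N·m clockwise.
Box: 8.47 × 9.81 = 83.09 N down at 1.49 m → arm 1.45 m, τ = 83.09 × 1.45 = 120.5 N·m clockwise.
Crate: 40.5 × 9.81 = 397.3 N down at 0.2 m → arm 2.74 m, τ = 397.3 × 2.74 = 1089 N·m clockwise.
Net moment of known loads = 1686 N·m clockwise.
An unknown mass m at 3.87 m has arm 0.93 m; its moment is m·g·0.93 counterclockwise.
Setting net torque to zero: m × 9.81 × 0.93 = 1686 → m = 1686 / (9.81 × 0.93) = 185 kg.

m ≈ 185 kg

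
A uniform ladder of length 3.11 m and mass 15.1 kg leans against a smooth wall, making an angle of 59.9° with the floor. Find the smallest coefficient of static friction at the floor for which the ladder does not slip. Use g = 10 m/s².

Choose the foot of the ladder as the axis so the floor normal and friction both act there and drop out.
Ladder weight 15.1×10 = 151 N acts at 1.555 m along the ladder; its horizontal arm is 1.555·cos59.9° = 0.7798 m → τ = 117.7 N·m clockwise.
Wall normal N acts horizontally at the top; its moment arm is the height L sinθ = 3.11·sin59.9° = 2.691 m, counterclockwise.
Balancing moments: N × 2.691 = 117.7, giving N = 43.74 N.
ΣFx = 0 ⇒ f = N_wall = 43.74 N. ΣFy = 0 ⇒ N_floor = 151 N.
μ_min = f / N_floor = 43.74 / 151 = 0.29.

μ_min ≈ 0.29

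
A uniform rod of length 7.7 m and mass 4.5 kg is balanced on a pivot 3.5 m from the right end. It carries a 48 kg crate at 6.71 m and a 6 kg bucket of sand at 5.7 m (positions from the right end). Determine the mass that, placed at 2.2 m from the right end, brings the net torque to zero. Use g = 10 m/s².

Choose the pivot (at 3.5 m from the right end) as the axis so the support reaction has zero arm there.
Beam weight: 4.5 × 10 = 45 N down at 3.85 m → arm 0.35 m, τ = 45 × 0.35 = 15.75 N·m counterclockwise.
Crate: 48 × 10 = 480 N down at 6.71 m → arm 3.21 m, τ = 480 × 3.21 = 1541 N·m counterclockwise.
Bucket of sand: 6 × 10 = 60 N down at 5.7 m → arm 2.2 m, τ = 60 × 2.2 = 132 N·m counterclockwise.
Net moment of known loads = 1689 N·m counterclockwise.
An unknown mass m at 2.2 m has arm 1.3 m; its moment is m·g·1.3 clockwise.
Setting net torque to zero: m × 10 × 1.3 = 1689 → m = 1689 / (10 × 1.3) = 130 kg.

m ≈ 130 kg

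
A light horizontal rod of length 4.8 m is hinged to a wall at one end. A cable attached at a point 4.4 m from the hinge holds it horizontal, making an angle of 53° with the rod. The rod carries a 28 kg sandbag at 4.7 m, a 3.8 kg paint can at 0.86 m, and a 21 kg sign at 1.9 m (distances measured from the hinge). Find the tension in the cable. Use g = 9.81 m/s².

Choose the hinge as the axis so the unknown hinge reaction has zero arm there.
Sandbag: 28 × 9.81 = 274.7 N down at 4.7 m → arm 4.7 m, τ = 274.7 × 4.7 = 1291 N·m clockwise.
Paint can: 3.8 × 9.81 = 37.28 N down at 0.86 m → arm 0.86 m, τ = 37.28 × 0.86 = 32.06 N·m clockwise.
Sign: 21 × 9.81 = 206 N down at 1.9 m → arm 1.9 m, τ = 206 × 1.9 = 391.4 N·m clockwise.
Total clockwise load moment = 1714 N·m.
The cable tension T acts at 4.4 m; only its component perpendicular to the rod, T sinθ, produces torque. sin 53° = 0.7986.
Στ = 0 ⇒ T × 4.4 × 0.7986 = 1714 ⇒ T = 1714 / 3.514 = 488 N.

T ≈ 488 N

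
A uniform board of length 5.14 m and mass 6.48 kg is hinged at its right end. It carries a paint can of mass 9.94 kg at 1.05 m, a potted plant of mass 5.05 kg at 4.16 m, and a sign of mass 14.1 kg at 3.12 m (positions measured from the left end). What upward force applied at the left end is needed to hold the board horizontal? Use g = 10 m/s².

Choose the right end as the axis so the unknown pivot reaction has zero arm there.
Beam weight: 6.48 × 10 = 64.8 N down at 2.57 m → arm 2.57 m, τ = 64.8 × 2.57 = 166.5 N·m counterclockwise.
Paint can: 9.94 × 10 = 99.4 N down at 1.05 m → arm 4.09 m, τ = 99.4 × 4.09 = 406.5 N·m counterclockwise.
Potted plant: 5.05 × 10 = 50.5 N down at 4.16 m → arm 0.98 m, τ = 50.5 × 0.98 = 49.49 N·m counterclockwise.
Sign: 14.1 × 10 = 141 N down at 3.12 m → arm 2.02 m, τ = 141 × 2.02 = 284.8 N·m counterclockwise.
Net moment of the loads = 907.3 N·m counterclockwise.
The upward force F acts at the left end, arm 5.14 m, giving F × 5.14 clockwise.
Στ = 0 ⇒ F × 5.14 = 907.3 ⇒ F = 907.3 / 5.14 = 177 N.

F ≈ 177 N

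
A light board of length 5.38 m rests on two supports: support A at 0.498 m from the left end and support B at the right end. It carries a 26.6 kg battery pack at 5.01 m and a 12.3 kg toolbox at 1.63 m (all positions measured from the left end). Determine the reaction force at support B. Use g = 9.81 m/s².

Take moments about support A.
Battery pack: 26.6 × 9.81 = 260.9 N down at 5.01 m → arm 4.512 m, τ = 260.9 × 4.512 = 1177 N·m clockwise.
Toolbox: 12.3 × 9.81 = 120.7 N down at 1.63 m → arm 1.132 m, τ = 120.7 × 1.132 = 136.6 N·m clockwise.
Net load moment about support A = 1314 N·m clockwise.
Reaction R at support B is upward at 5.38 m, arm 4.882 m → moment R × 4.882 counterclockwise.
Balancing moments: R × 4.882 = 1314, giving R = 269 N.

R_B ≈ 269 N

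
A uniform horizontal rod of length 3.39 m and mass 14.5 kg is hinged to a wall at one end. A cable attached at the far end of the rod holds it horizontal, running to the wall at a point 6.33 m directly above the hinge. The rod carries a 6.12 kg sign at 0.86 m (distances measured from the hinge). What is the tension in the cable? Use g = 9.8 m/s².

Choose the hinge as the axis so the unknown hinge reaction has zero arm there.
Beam weight: 14.5 × 9.8 = 142.1 N down at 1.695 m → arm 1.695 m, τ = 142.1 × 1.695 = 240.9 N·m clockwise.
Sign: 6.12 × 9.8 = 59.98 N down at 0.86 m → arm 0.86 m, τ = 59.98 × 0.86 = 51.58 N·m clockwise.
Total clockwise load moment = 292.5 N·m.
The cable tension T acts at 3.39 m; only its component perpendicular to the rod, T sinθ, produces torque. sinθ = h/√(h²+d²) = 6.33/√(6.33²+3.39²) = 0.8815.
For rotational equilibrium, T × 3.39 × 0.8815 = 292.5, so T = 292.5 / 2.988 = 97.9 N.

T ≈ 97.9 N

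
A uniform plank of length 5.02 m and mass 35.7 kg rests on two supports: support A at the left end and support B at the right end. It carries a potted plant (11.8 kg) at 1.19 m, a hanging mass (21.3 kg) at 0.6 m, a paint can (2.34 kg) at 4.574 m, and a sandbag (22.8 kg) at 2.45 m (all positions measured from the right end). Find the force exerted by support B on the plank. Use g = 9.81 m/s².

R_B ≈ 564 N

Sum moments about support A (its reaction then has zero moment arm).
Beam weight: 35.7 × 9.81 = 350.2 N down at 2.51 m → arm 2.51 m, τ = 350.2 × 2.51 = 879 N·m clockwise.
Potted plant: 11.8 × 9.81 = 115.8 N down at 1.19 m → arm 3.83 m, τ = 115.8 × 3.83 = 443.5 N·m clockwise.
Hanging mass: 21.3 × 9.81 = 209 N down at 0.6 m → arm 4.42 m, τ = 209 × 4.42 = 923.8 N·m clockwise.
Paint can: 2.34 × 9.81 = 22.96 N down at 4.574 m → arm 0.446 m, τ = 22.96 × 0.446 = 10.24 N·m clockwise.
Sandbag: 22.8 × 9.81 = 223.7 N down at 2.45 m → arm 2.57 m, τ = 223.7 × 2.57 = 574.9 N·m clockwise.
Net load moment about support A = 2831 N·m clockwise.
Reaction R at support B is upward at 0 m, arm 5.02 m → moment R × 5.02 counterclockwise.
For rotational equilibrium, R × 5.02 = 2831, so R = 564 N.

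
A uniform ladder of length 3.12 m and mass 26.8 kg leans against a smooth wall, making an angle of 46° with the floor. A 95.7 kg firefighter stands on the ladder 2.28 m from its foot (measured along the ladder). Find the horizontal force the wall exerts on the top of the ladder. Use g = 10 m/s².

About the foot of the ladder:
Ladder weight 26.8×10 = 268 N acts at 1.56 m along the ladder; its horizontal arm is 1.56·cos46° = 1.084 m → τ = 290.5 N·m clockwise.
Firefighter: 95.7×10 = 957 N at 2.28 m → arm 1.584 m → τ = 1516 N·m clockwise.
Wall normal N acts horizontally at the top; its moment arm is the height L sinθ = 3.12·sin46° = 2.244 m, counterclockwise.
Setting net torque to zero: N × 2.244 = 1806 → N = 805 N.

N_wall ≈ 805 N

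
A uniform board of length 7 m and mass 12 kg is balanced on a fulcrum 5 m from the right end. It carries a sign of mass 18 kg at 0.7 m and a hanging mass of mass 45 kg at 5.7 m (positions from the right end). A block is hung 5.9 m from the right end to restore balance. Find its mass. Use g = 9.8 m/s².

m ≈ 71 kg

Taking torques about the fulcrum (at 5 m from the right end):
Beam weight: 12 × 9.8 = 117.6 N down at 3.5 m → arm 1.5 m, τ = 117.6 × 1.5 = 176.4 N·m clockwise.
Sign: 18 × 9.8 = 176.4 N down at 0.7 m → arm 4.3 m, τ = 176.4 × 4.3 = 758.5 N·m clockwise.
Hanging mass: 45 × 9.8 = 441 N down at 5.7 m → arm 0.7 m, τ = 441 × 0.7 = 308.7 N·m counterclockwise.
Net moment of known loads = 626.2 N·m clockwise.
An unknown mass m at 5.9 m has arm 0.9 m; its moment is m·g·0.9 counterclockwise.
For rotational equilibrium, m × 9.8 × 0.9 = 626.2, so m = 626.2 / (9.8 × 0.9) = 71 kg.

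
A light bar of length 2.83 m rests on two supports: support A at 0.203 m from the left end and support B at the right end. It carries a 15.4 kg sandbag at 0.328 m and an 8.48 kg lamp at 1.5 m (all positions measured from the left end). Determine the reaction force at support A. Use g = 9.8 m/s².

R_A ≈ 186 N

Choose support B as the axis so its reaction then has zero moment arm.
Sandbag: 15.4 × 9.8 = 150.9 N down at 0.328 m → arm 2.502 m, τ = 150.9 × 2.502 = 377.6 N·m counterclockwise.
Lamp: 8.48 × 9.8 = 83.1 N down at 1.5 m → arm 1.33 m, τ = 83.1 × 1.33 = 110.5 N·m counterclockwise.
Net load moment about support B = 488.1 N·m counterclockwise.
Reaction R at support A is upward at 0.203 m, arm 2.627 m → moment R × 2.627 clockwise.
Στ = 0 ⇒ R × 2.627 = 488.1 ⇒ R = 186 N.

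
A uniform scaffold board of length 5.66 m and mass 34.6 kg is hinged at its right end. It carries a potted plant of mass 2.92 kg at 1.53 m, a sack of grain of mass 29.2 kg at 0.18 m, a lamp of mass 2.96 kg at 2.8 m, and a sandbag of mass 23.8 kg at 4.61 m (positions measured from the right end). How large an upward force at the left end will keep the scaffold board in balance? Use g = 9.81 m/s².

Take moments about the right end.
Beam weight: 34.6 × 9.81 = 339.4 N down at 2.83 m → arm 2.83 m, τ = 339.4 × 2.83 = 960.5 N·m counterclockwise.
Potted plant: 2.92 × 9.81 = 28.65 N down at 1.53 m → arm 1.53 m, τ = 28.65 × 1.53 = 43.83 N·m counterclockwise.
Sack of grain: 29.2 × 9.81 = 286.5 N down at 0.18 m → arm 0.18 m, τ = 286.5 × 0.18 = 51.57 N·m counterclockwise.
Lamp: 2.96 × 9.81 = 29.04 N down at 2.8 m → arm 2.8 m, τ = 29.04 × 2.8 = 81.31 N·m counterclockwise.
Sandbag: 23.8 × 9.81 = 233.5 N down at 4.61 m → arm 4.61 m, τ = 233.5 × 4.61 = 1076 N·m counterclockwise.
Net moment of the loads = 2213 N·m counterclockwise.
The upward force F acts at the left end, arm 5.66 m, giving F × 5.66 clockwise.
Setting net torque to zero: F × 5.66 = 2213 → F = 2213 / 5.66 = 391 N.

F ≈ 391 N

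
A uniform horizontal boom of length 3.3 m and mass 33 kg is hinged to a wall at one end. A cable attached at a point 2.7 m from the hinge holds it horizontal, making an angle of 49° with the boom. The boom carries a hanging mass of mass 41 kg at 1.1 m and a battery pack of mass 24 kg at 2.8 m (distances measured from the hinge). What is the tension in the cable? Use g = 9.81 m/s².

Taking torques about the hinge:
Beam weight: 33 × 9.81 = 323.7 N down at 1.65 m → arm 1.65 m, τ = 323.7 × 1.65 = 534.1 N·m clockwise.
Hanging mass: 41 × 9.81 = 402.2 N down at 1.1 m → arm 1.1 m, τ = 402.2 × 1.1 = 442.4 N·m clockwise.
Battery pack: 24 × 9.81 = 235.4 N down at 2.8 m → arm 2.8 m, τ = 235.4 × 2.8 = 659.1 N·m clockwise.
Total clockwise load moment = 1636 N·m.
The cable tension T acts at 2.7 m; only its component perpendicular to the boom, T sinθ, produces torque. sin 49° = 0.7547.
For rotational equilibrium, T × 2.7 × 0.7547 = 1636, so T = 1636 / 2.038 = 803 N.

T ≈ 803 N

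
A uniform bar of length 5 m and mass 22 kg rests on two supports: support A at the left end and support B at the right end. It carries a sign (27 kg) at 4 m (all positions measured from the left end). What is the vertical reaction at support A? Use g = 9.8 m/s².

Choose support B as the axis so its reaction then has zero moment arm.
Beam weight: 22 × 9.8 = 215.6 N down at 2.5 m → arm 2.5 m, τ = 215.6 × 2.5 = 539 N·m counterclockwise.
Sign: 27 × 9.8 = 264.6 N down at 4 m → arm 1 m, τ = 264.6 × 1 = 264.6 N·m counterclockwise.
Net load moment about support B = 803.6 N·m counterclockwise.
Reaction R at support A is upward at 0 m, arm 5 m → moment R × 5 clockwise.
Στ = 0 ⇒ R × 5 = 803.6 ⇒ R = 161 N.

R_A ≈ 161 N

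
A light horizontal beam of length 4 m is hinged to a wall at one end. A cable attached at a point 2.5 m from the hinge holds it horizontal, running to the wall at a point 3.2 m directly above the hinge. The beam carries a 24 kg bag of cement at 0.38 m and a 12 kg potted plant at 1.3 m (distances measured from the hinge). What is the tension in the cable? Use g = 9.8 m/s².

T ≈ 123 N

Sum moments about the hinge (the unknown hinge reaction has zero arm there).
Bag of cement: 24 × 9.8 = 235.2 N down at 0.38 m → arm 0.38 m, τ = 235.2 × 0.38 = 89.38 N·m clockwise.
Potted plant: 12 × 9.8 = 117.6 N down at 1.3 m → arm 1.3 m, τ = 117.6 × 1.3 = 152.9 N·m clockwise.
Total clockwise load moment = 242.3 N·m.
The cable tension T acts at 2.5 m; only its component perpendicular to the beam, T sinθ, produces torque. sinθ = h/√(h²+d²) = 3.2/√(3.2²+2.5²) = 0.788.
For rotational equilibrium, T × 2.5 × 0.788 = 242.3, so T = 242.3 / 1.97 = 123 N.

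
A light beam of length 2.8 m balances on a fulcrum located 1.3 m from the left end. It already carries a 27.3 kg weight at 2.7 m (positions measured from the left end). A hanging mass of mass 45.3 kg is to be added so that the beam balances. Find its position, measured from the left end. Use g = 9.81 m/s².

Take moments about the fulcrum (at 1.3 m from the left end).
Weight: 27.3 × 9.81 = 267.8 N down at 2.7 m → arm 1.4 m, τ = 267.8 × 1.4 = 374.9 N·m clockwise.
Net moment of existing loads = 374.9 N·m clockwise.
The hanging mass weighs 45.3 × 9.81 = 444.4 N and must supply an equal counterclockwise moment, so its lever arm about the fulcrum is 374.9 / 444.4 = 0.844 m.
That puts it at 1.3 − 0.844 = 0.456 m from the left end.

x ≈ 0.456 m from the left end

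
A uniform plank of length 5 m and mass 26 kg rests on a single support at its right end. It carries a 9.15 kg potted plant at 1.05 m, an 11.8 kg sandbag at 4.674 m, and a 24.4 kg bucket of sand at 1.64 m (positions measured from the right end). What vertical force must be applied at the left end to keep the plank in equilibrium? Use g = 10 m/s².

F ≈ 340 N

Sum moments about the right end (the unknown pivot reaction has zero arm there).
Beam weight: 26 × 10 = 260 N down at 2.5 m → arm 2.5 m, τ = 260 × 2.5 = 650 N·m counterclockwise.
Potted plant: 9.15 × 10 = 91.5 N down at 1.05 m → arm 1.05 m, τ = 91.5 × 1.05 = 96.08 N·m counterclockwise.
Sandbag: 11.8 × 10 = 118 N down at 4.674 m → arm 4.674 m, τ = 118 × 4.674 = 551.5 N·m counterclockwise.
Bucket of sand: 24.4 × 10 = 244 N down at 1.64 m → arm 1.64 m, τ = 244 × 1.64 = 400.2 N·m counterclockwise.
Net moment of the loads = 1698 N·m counterclockwise.
The upward force F acts at the left end, arm 5 m, giving F × 5 clockwise.
Setting net torque to zero: F × 5 = 1698 → F = 1698 / 5 = 340 N.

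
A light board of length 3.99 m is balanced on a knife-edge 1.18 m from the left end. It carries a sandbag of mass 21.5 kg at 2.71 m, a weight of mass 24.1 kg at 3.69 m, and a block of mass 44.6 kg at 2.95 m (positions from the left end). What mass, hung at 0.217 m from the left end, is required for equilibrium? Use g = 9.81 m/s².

m ≈ 179 kg

Take moments about the knife-edge (at 1.18 m from the left end).
Sandbag: 21.5 × 9.81 = 210.9 N down at 2.71 m → arm 1.53 m, τ = 210.9 × 1.53 = 322.7 N·m clockwise.
Weight: 24.1 × 9.81 = 236.4 N down at 3.69 m → arm 2.51 m, τ = 236.4 × 2.51 = 593.4 N·m clockwise.
Block: 44.6 × 9.81 = 437.5 N down at 2.95 m → arm 1.77 m, τ = 437.5 × 1.77 = 774.4 N·m clockwise.
Net moment of known loads = 1690 N·m clockwise.
An unknown mass m at 0.217 m has arm 0.963 m; its moment is m·g·0.963 counterclockwise.
For rotational equilibrium, m × 9.81 × 0.963 = 1690, so m = 1690 / (9.81 × 0.963) = 179 kg.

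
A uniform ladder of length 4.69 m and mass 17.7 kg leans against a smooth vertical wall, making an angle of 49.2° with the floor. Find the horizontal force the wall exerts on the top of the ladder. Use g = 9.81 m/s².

Sum moments about the foot of the ladder (the floor normal and friction both act there and drop out).
Ladder weight 17.7×9.81 = 173.6 N acts at 2.345 m along the ladder; its horizontal arm is 2.345·cos49.2° = 1.532 m → τ = 266 N·m clockwise.
Wall normal N acts horizontally at the top; its moment arm is the height L sinθ = 4.69·sin49.2° = 3.55 m, counterclockwise.
Setting net torque to zero: N × 3.55 = 266 → N = 74.9 N.

N_wall ≈ 74.9 N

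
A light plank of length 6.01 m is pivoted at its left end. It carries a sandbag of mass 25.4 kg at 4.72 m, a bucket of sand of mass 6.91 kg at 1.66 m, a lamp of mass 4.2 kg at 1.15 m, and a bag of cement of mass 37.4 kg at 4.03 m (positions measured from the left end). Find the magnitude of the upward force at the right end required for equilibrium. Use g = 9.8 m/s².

F ≈ 468 N

Take moments about the left end.
Sandbag: 25.4 × 9.8 = 248.9 N down at 4.72 m → arm 4.72 m, τ = 248.9 × 4.72 = 1175 N·m clockwise.
Bucket of sand: 6.91 × 9.8 = 67.72 N down at 1.66 m → arm 1.66 m, τ = 67.72 × 1.66 = 112.4 N·m clockwise.
Lamp: 4.2 × 9.8 = 41.16 N down at 1.15 m → arm 1.15 m, τ = 41.16 × 1.15 = 47.33 N·m clockwise.
Bag of cement: 37.4 × 9.8 = 366.5 N down at 4.03 m → arm 4.03 m, τ = 366.5 × 4.03 = 1477 N·m clockwise.
Net moment of the loads = 2812 N·m clockwise.
The upward force F acts at the right end, arm 6.01 m, giving F × 6.01 counterclockwise.
Setting net torque to zero: F × 6.01 = 2812 → F = 2812 / 6.01 = 468 N.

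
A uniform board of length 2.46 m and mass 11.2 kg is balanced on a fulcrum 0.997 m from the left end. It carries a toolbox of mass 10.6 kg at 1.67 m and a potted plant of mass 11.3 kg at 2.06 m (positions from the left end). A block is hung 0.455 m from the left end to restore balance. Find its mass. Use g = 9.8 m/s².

m ≈ 40.1 kg

Taking torques about the fulcrum (at 0.997 m from the left end):
Beam weight: 11.2 × 9.8 = 109.8 N down at 1.23 m → arm 0.233 m, τ = 109.8 × 0.233 = 25.58 N·m clockwise.
Toolbox: 10.6 × 9.8 = 103.9 N down at 1.67 m → arm 0.673 m, τ = 103.9 × 0.673 = 69.92 N·m clockwise.
Potted plant: 11.3 × 9.8 = 110.7 N down at 2.06 m → arm 1.063 m, τ = 110.7 × 1.063 = 117.7 N·m clockwise.
Net moment of known loads = 213.2 N·m clockwise.
An unknown mass m at 0.455 m has arm 0.542 m; its moment is m·g·0.542 counterclockwise.
For rotational equilibrium, m × 9.8 × 0.542 = 213.2, so m = 213.2 / (9.8 × 0.542) = 40.1 kg.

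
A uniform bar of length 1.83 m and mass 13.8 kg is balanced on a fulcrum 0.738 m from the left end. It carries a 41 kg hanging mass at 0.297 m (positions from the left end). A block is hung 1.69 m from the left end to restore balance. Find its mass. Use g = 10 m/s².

m ≈ 16.4 kg

Take moments about the fulcrum (at 0.738 m from the left end).
Beam weight: 13.8 × 10 = 138 N down at 0.915 m → arm 0.177 m, τ = 138 × 0.177 = 24.43 N·m clockwise.
Hanging mass: 41 × 10 = 410 N down at 0.297 m → arm 0.441 m, τ = 410 × 0.441 = 180.8 N·m counterclockwise.
Net moment of known loads = 156.4 N·m counterclockwise.
An unknown mass m at 1.69 m has arm 0.952 m; its moment is m·g·0.952 clockwise.
Στ = 0 ⇒ m × 10 × 0.952 = 156.4 ⇒ m = 156.4 / (10 × 0.952) = 16.4 kg.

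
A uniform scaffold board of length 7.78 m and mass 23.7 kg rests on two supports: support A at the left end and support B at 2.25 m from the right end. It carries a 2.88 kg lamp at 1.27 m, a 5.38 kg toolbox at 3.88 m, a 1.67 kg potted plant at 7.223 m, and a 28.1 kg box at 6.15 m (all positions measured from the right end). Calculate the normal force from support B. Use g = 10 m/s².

About support A:
Beam weight: 23.7 × 10 = 237 N down at 3.89 m → arm 3.89 m, τ = 237 × 3.89 = 921.9 N·m clockwise.
Lamp: 2.88 × 10 = 28.8 N down at 1.27 m → arm 6.51 m, τ = 28.8 × 6.51 = 187.5 N·m clockwise.
Toolbox: 5.38 × 10 = 53.8 N down at 3.88 m → arm 3.9 m, τ = 53.8 × 3.9 = 209.8 N·m clockwise.
Potted plant: 1.67 × 10 = 16.7 N down at 7.223 m → arm 0.557 m, τ = 16.7 × 0.557 = 9.302 N·m clockwise.
Box: 28.1 × 10 = 281 N down at 6.15 m → arm 1.63 m, τ = 281 × 1.63 = 458 N·m clockwise.
Net load moment about support A = 1787 N·m clockwise.
Reaction R at support B is upward at 2.25 m, arm 5.53 m → moment R × 5.53 counterclockwise.
For rotational equilibrium, R × 5.53 = 1787, so R = 323 N.

R_B ≈ 323 N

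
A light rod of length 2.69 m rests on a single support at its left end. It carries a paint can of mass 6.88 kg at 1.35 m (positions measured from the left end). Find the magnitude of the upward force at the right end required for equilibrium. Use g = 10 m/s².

Taking torques about the left end:
Paint can: 6.88 × 10 = 68.8 N down at 1.35 m → arm 1.35 m, τ = 68.8 × 1.35 = 92.88 N·m clockwise.
Net moment of the loads = 92.88 N·m clockwise.
The upward force F acts at the right end, arm 2.69 m, giving F × 2.69 counterclockwise.
Στ = 0 ⇒ F × 2.69 = 92.88 ⇒ F = 92.88 / 2.69 = 34.5 N.

F ≈ 34.5 N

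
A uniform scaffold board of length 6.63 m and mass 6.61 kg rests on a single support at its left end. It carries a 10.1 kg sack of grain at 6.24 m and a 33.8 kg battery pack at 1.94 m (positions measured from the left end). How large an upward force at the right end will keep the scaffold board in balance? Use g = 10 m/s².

Sum moments about the left end (the unknown pivot reaction has zero arm there).
Beam weight: 6.61 × 10 = 66.1 N down at 3.315 m → arm 3.315 m, τ = 66.1 × 3.315 = 219.1 N·m clockwise.
Sack of grain: 10.1 × 10 = 101 N down at 6.24 m → arm 6.24 m, τ = 101 × 6.24 = 630.2 N·m clockwise.
Battery pack: 33.8 × 10 = 338 N down at 1.94 m → arm 1.94 m, τ = 338 × 1.94 = 655.7 N·m clockwise.
Net moment of the loads = 1505 N·m clockwise.
The upward force F acts at the right end, arm 6.63 m, giving F × 6.63 counterclockwise.
Setting net torque to zero: F × 6.63 = 1505 → F = 1505 / 6.63 = 227 N.

F ≈ 227 N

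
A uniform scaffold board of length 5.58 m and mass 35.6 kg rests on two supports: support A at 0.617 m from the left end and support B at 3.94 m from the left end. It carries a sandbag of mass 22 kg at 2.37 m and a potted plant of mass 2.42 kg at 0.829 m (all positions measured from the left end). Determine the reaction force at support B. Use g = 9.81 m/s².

R_B ≈ 344 N

Choose support A as the axis so its reaction then has zero moment arm.
Beam weight: 35.6 × 9.81 = 349.2 N down at 2.79 m → arm 2.173 m, τ = 349.2 × 2.173 = 758.8 N·m clockwise.
Sandbag: 22 × 9.81 = 215.8 N down at 2.37 m → arm 1.753 m, τ = 215.8 × 1.753 = 378.3 N·m clockwise.
Potted plant: 2.42 × 9.81 = 23.74 N down at 0.829 m → arm 0.212 m, τ = 23.74 × 0.212 = 5.033 N·m clockwise.
Net load moment about support A = 1142 N·m clockwise.
Reaction R at support B is upward at 3.94 m, arm 3.323 m → moment R × 3.323 counterclockwise.
For rotational equilibrium, R × 3.323 = 1142, so R = 344 N.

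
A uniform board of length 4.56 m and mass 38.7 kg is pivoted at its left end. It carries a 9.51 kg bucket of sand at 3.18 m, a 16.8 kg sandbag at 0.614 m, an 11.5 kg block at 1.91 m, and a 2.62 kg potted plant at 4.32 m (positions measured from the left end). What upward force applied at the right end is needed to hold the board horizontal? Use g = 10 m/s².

Take moments about the left end.
Beam weight: 38.7 × 10 = 387 N down at 2.28 m → arm 2.28 m, τ = 387 × 2.28 = 882.4 N·m clockwise.
Bucket of sand: 9.51 × 10 = 95.1 N down at 3.18 m → arm 3.18 m, τ = 95.1 × 3.18 = 302.4 N·m clockwise.
Sandbag: 16.8 × 10 = 168 N down at 0.614 m → arm 0.614 m, τ = 168 × 0.614 = 103.2 N·m clockwise.
Block: 11.5 × 10 = 115 N down at 1.91 m → arm 1.91 m, τ = 115 × 1.91 = 219.6 N·m clockwise.
Potted plant: 2.62 × 10 = 26.2 N down at 4.32 m → arm 4.32 m, τ = 26.2 × 4.32 = 113.2 N·m clockwise.
Net moment of the loads = 1621 N·m clockwise.
The upward force F acts at the right end, arm 4.56 m, giving F × 4.56 counterclockwise.
Setting net torque to zero: F × 4.56 = 1621 → F = 1621 / 4.56 = 355 N.

F ≈ 355 N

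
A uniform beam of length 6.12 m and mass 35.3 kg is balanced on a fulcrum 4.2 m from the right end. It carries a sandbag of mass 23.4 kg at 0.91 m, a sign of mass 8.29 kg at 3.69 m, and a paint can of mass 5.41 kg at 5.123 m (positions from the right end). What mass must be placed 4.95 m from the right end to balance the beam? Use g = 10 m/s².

m ≈ 155 kg

About the fulcrum (at 4.2 m from the right end):
Beam weight: 35.3 × 10 = 353 N down at 3.06 m → arm 1.14 m, τ = 353 × 1.14 = 402.4 N·m clockwise.
Sandbag: 23.4 × 10 = 234 N down at 0.91 m → arm 3.29 m, τ = 234 × 3.29 = 769.9 N·m clockwise.
Sign: 8.29 × 10 = 82.9 N down at 3.69 m → arm 0.51 m, τ = 82.9 × 0.51 = 42.28 N·m clockwise.
Paint can: 5.41 × 10 = 54.1 N down at 5.123 m → arm 0.923 m, τ = 54.1 × 0.923 = 49.93 N·m counterclockwise.
Net moment of known loads = 1165 N·m clockwise.
An unknown mass m at 4.95 m has arm 0.75 m; its moment is m·g·0.75 counterclockwise.
For rotational equilibrium, m × 10 × 0.75 = 1165, so m = 1165 / (10 × 0.75) = 155 kg.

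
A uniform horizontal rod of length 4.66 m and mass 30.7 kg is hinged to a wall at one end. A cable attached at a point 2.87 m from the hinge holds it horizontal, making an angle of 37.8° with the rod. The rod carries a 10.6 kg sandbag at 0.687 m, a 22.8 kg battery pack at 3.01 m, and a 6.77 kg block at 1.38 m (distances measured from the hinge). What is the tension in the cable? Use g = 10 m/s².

T ≈ 891 N

About the hinge:
Beam weight: 30.7 × 10 = 307 N down at 2.33 m → arm 2.33 m, τ = 307 × 2.33 = 715.3 N·m clockwise.
Sandbag: 10.6 × 10 = 106 N down at 0.687 m → arm 0.687 m, τ = 106 × 0.687 = 72.82 N·m clockwise.
Battery pack: 22.8 × 10 = 228 N down at 3.01 m → arm 3.01 m, τ = 228 × 3.01 = 686.3 N·m clockwise.
Block: 6.77 × 10 = 67.7 N down at 1.38 m → arm 1.38 m, τ = 67.7 × 1.38 = 93.43 N·m clockwise.
Total clockwise load moment = 1568 N·m.
The cable tension T acts at 2.87 m; only its component perpendicular to the rod, T sinθ, produces torque. sin 37.8° = 0.6129.
For rotational equilibrium, T × 2.87 × 0.6129 = 1568, so T = 1568 / 1.759 = 891 N.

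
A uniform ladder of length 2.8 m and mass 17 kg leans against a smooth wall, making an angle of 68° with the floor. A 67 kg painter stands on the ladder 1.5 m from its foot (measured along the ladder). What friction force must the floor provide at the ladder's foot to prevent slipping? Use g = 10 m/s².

f ≈ 179 N

Taking torques about the foot of the ladder:
Ladder weight 17×10 = 170 N acts at 1.4 m along the ladder; its horizontal arm is 1.4·cos68° = 0.5244 m → τ = 89.15 N·m clockwise.
Painter: 67×10 = 670 N at 1.5 m → arm 0.5619 m → τ = 376.5 N·m clockwise.
Wall normal N acts horizontally at the top; its moment arm is the height L sinθ = 2.8·sin68° = 2.596 m, counterclockwise.
Balancing moments: N × 2.596 = 465.6, giving N = 179 N.
ΣFx = 0: friction at the foot balances the wall's push, so f = N_wall = 179 N.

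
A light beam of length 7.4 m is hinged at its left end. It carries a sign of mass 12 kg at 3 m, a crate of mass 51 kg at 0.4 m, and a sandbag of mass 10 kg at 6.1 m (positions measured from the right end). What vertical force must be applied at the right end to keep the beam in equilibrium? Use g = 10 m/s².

Choose the left end as the axis so the unknown pivot reaction has zero arm there.
Sign: 12 × 10 = 120 N down at 3 m → arm 4.4 m, τ = 120 × 4.4 = 528 N·m clockwise.
Crate: 51 × 10 = 510 N down at 0.4 m → arm 7 m, τ = 510 × 7 = 3570 N·m clockwise.
Sandbag: 10 × 10 = 100 N down at 6.1 m → arm 1.3 m, τ = 100 × 1.3 = 130 N·m clockwise.
Net moment of the loads = 4228 N·m clockwise.
The upward force F acts at the right end, arm 7.4 m, giving F × 7.4 counterclockwise.
Balancing moments: F × 7.4 = 4228, giving F = 4228 / 7.4 = 571 N.

F ≈ 571 N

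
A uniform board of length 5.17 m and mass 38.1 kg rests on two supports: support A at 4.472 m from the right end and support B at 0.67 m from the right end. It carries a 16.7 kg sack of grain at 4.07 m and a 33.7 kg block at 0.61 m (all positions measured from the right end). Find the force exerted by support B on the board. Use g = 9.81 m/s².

About support A:
Beam weight: 38.1 × 9.81 = 373.8 N down at 2.585 m → arm 1.887 m, τ = 373.8 × 1.887 = 705.4 N·m clockwise.
Sack of grain: 16.7 × 9.81 = 163.8 N down at 4.07 m → arm 0.402 m, τ = 163.8 × 0.402 = 65.85 N·m clockwise.
Block: 33.7 × 9.81 = 330.6 N down at 0.61 m → arm 3.862 m, τ = 330.6 × 3.862 = 1277 N·m clockwise.
Net load moment about support A = 2048 N·m clockwise.
Reaction R at support B is upward at 0.67 m, arm 3.802 m → moment R × 3.802 counterclockwise.
Setting net torque to zero: R × 3.802 = 2048 → R = 539 N.

R_B ≈ 539 N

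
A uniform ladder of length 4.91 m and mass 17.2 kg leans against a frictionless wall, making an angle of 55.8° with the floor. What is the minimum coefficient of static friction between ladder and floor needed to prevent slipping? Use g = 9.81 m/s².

μ_min ≈ 0.34

Choose the foot of the ladder as the axis so the floor normal and friction both act there and drop out.
Ladder weight 17.2×9.81 = 168.7 N acts at 2.455 m along the ladder; its horizontal arm is 2.455·cos55.8° = 1.38 m → τ = 232.8 N·m clockwise.
Wall normal N acts horizontally at the top; its moment arm is the height L sinθ = 4.91·sin55.8° = 4.061 m, counterclockwise.
Setting net torque to zero: N × 4.061 = 232.8 → N = 57.33 N.
ΣFx = 0 ⇒ f = N_wall = 57.33 N. ΣFy = 0 ⇒ N_floor = 168.7 N.
μ_min = f / N_floor = 57.33 / 168.7 = 0.34.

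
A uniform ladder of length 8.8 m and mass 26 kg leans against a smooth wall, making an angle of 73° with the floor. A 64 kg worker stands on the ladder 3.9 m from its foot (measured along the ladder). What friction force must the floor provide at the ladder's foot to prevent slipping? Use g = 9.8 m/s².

Taking torques about the foot of the ladder:
Ladder weight 26×9.8 = 254.8 N acts at 4.4 m along the ladder; its horizontal arm is 4.4·cos73° = 1.286 m → τ = 327.7 N·m clockwise.
Worker: 64×9.8 = 627.2 N at 3.9 m → arm 1.14 m → τ = 715 N·m clockwise.
Wall normal N acts horizontally at the top; its moment arm is the height L sinθ = 8.8·sin73° = 8.415 m, counterclockwise.
Setting net torque to zero: N × 8.415 = 1043 → N = 124 N.
ΣFx = 0: friction at the foot balances the wall's push, so f = N_wall = 124 N.

f ≈ 124 N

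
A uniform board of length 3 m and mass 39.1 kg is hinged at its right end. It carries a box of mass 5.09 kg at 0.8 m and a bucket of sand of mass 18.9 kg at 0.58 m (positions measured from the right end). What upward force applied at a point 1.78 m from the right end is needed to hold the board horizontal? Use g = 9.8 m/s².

Take moments about the right end.
Beam weight: 39.1 × 9.8 = 383.2 N down at 1.5 m → arm 1.5 m, τ = 383.2 × 1.5 = 574.8 N·m counterclockwise.
Box: 5.09 × 9.8 = 49.88 N down at 0.8 m → arm 0.8 m, τ = 49.88 × 0.8 = 39.9 N·m counterclockwise.
Bucket of sand: 18.9 × 9.8 = 185.2 N down at 0.58 m → arm 0.58 m, τ = 185.2 × 0.58 = 107.4 N·m counterclockwise.
Net moment of the loads = 722.1 N·m counterclockwise.
The upward force F acts at a point 1.78 m from the right end, arm 1.78 m, giving F × 1.78 clockwise.
Balancing moments: F × 1.78 = 722.1, giving F = 722.1 / 1.78 = 406 N.

F ≈ 406 N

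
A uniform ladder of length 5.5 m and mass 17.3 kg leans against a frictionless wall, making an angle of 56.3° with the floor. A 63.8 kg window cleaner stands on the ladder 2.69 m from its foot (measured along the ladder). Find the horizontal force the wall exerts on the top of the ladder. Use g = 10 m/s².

N_wall ≈ 266 N

About the foot of the ladder:
Ladder weight 17.3×10 = 173 N acts at 2.75 m along the ladder; its horizontal arm is 2.75·cos56.3° = 1.526 m → τ = 264 N·m clockwise.
Window cleaner: 63.8×10 = 638 N at 2.69 m → arm 1.493 m → τ = 952.5 N·m clockwise.
Wall normal N acts horizontally at the top; its moment arm is the height L sinθ = 5.5·sin56.3° = 4.576 m, counterclockwise.
Balancing moments: N × 4.576 = 1216, giving N = 266 N.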